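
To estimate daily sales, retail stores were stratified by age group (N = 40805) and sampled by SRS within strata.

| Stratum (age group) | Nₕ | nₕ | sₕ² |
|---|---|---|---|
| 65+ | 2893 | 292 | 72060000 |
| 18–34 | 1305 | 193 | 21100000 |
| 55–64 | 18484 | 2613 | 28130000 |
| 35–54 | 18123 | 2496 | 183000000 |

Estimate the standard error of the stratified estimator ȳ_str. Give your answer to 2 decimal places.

124.81

Var(ȳ_str) = Σₕ Wₕ²(1 − fₕ)sₕ²/nₕ with Wₕ = Nₕ/N, N = 40805.
65+: Wₕ = 0.07089817; term = 0.07089817²·(1 − 0.10093329)·72060000/292 = 1115.2531.
18–34: Wₕ = 0.03198137; term = 0.03198137²·(1 − 0.14789272)·21100000/193 = 95.282618.
55–64: Wₕ = 0.45298370; term = 0.45298370²·(1 − 0.14136551)·28130000/2613 = 1896.7226.
35–54: Wₕ = 0.44413675; term = 0.44413675²·(1 − 0.13772554)·183000000/2496 = 12470.545.
Sum = 15577.803.
SE = √(15577.803) = 124.81.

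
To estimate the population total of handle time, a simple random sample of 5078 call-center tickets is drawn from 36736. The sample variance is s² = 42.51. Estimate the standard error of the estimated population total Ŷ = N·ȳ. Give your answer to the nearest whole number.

3120

Var(Ŷ) = N²·Var(ȳ) = N²·(1 − n/N)·s²/n.
f = 5078/36736 = 0.13822953; Var(ȳ) = 0.86177047·42.51/5078 = 0.0072142305.
Var(Ŷ) = 36736² · 0.0072142305 = 9.7358472 × 10^6.
SE(Ŷ) = √(9.7358472 × 10^6) = 3120.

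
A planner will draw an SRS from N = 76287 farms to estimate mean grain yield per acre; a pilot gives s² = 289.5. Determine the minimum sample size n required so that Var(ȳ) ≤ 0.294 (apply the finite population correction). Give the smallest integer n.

Without fpc, n₀ = s²/D = 289.5/0.294 = 984.6939.
With fpc, (1 − n/N)·s²/n ≤ D requires n ≥ n₀/(1 + n₀/N) = 984.6939/(1 + 984.6939/76287) = 972.1457.
Rounding up, n = 973.

973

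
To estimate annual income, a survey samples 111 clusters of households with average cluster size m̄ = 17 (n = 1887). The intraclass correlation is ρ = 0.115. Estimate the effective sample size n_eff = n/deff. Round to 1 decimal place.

664.4

deff = 1 + (17 − 1)·0.115 = 1 + 1.84 = 2.84.
n_eff = 1887 / 2.84 = 664.4.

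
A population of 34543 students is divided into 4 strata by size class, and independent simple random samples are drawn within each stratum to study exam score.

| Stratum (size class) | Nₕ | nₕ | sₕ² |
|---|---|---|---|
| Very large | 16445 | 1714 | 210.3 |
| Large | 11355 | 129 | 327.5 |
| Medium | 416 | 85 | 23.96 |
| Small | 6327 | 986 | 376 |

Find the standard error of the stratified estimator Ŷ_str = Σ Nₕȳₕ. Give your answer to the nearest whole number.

19138

Var(Ŷ_str) = Σₕ Nₕ²(1 − fₕ)sₕ²/nₕ.
Very large: 16445²·(1 − 1714/16445)·210.3/1714 = 2.9723131 × 10^7.
Large: 11355²·(1 − 129/11355)·327.5/129 = 3.2361882 × 10^8.
Medium: 416²·(1 − 85/416)·23.96/85 = 38814.072.
Small: 6327²·(1 − 986/6327)·376/986 = 1.2886392 × 10^7.
Sum = 3.6626716 × 10^8.
SE = √(3.6626716 × 10^8) = 19138.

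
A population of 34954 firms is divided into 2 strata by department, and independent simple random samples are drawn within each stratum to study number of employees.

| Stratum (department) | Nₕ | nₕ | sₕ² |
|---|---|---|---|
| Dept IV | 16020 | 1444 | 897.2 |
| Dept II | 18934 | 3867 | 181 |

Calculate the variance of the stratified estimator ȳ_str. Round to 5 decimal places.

Var(ȳ_str) = Σₕ Wₕ²(1 − fₕ)sₕ²/nₕ with Wₕ = Nₕ/N, N = 34954.
Dept IV: Wₕ = 0.45831664; term = 0.45831664²·(1 − 0.09013733)·897.2/1444 = 0.11874879.
Dept II: Wₕ = 0.54168336; term = 0.54168336²·(1 − 0.20423577)·181/3867 = 0.010928984.
Sum = 0.12967777.

0.12968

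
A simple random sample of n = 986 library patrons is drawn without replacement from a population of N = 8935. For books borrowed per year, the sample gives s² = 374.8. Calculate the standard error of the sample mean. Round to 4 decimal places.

0.5815

Under SRS without replacement, Var(ȳ) = (1 − f)·s²/n with f = n/N = 986/8935 = 0.11035255.
Var(ȳ) = (1 − 0.11035255)·374.8/986 = 0.88964745·0.3801217 = 0.33817431.
SE(ȳ) = √(0.33817431) = 0.5815.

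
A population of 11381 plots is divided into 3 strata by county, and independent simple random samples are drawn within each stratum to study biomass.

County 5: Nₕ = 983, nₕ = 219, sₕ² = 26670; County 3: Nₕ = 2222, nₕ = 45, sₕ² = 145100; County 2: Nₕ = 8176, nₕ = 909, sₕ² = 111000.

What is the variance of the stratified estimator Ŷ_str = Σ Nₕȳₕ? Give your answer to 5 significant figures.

Var(Ŷ_str) = Σₕ Nₕ²(1 − fₕ)sₕ²/nₕ.
County 5: 983²·(1 − 219/983)·26670/219 = 9.1458859 × 10^7.
County 3: 2222²·(1 − 45/2222)·145100/45 = 1.5597586 × 10^10.
County 2: 8176²·(1 − 909/8176)·111000/909 = 7.2552961 × 10^9.
Sum = 2.2944341 × 10^10.

2.2944 × 10^10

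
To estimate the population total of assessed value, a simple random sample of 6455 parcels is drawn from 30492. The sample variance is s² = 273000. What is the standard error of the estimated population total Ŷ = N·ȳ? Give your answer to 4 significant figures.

Var(Ŷ) = N²·Var(ȳ) = N²·(1 − n/N)·s²/n.
f = 6455/30492 = 0.21169487; Var(ȳ) = 0.78830513·273000/6455 = 33.339628.
Var(Ŷ) = 30492² · 33.339628 = 3.0997921 × 10^10.
SE(Ŷ) = √(3.0997921 × 10^10) = 176100.

176100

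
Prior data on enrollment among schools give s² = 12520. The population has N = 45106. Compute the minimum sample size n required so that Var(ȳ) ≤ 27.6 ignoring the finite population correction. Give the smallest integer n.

Without fpc, n₀ = s²/D = 12520/27.6 = 453.6232.
Rounding up, n = 454.

454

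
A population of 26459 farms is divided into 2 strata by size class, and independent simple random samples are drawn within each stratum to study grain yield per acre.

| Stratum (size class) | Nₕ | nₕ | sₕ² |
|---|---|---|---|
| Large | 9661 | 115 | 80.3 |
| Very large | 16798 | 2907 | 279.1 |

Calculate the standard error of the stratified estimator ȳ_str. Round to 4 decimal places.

Var(ȳ_str) = Σₕ Wₕ²(1 − fₕ)sₕ²/nₕ with Wₕ = Nₕ/N, N = 26459.
Large: Wₕ = 0.36513096; term = 0.36513096²·(1 − 0.01190353)·80.3/115 = 0.091984439.
Very large: Wₕ = 0.63486904; term = 0.63486904²·(1 − 0.17305632)·279.1/2907 = 0.032000668.
Sum = 0.12398511.
SE = √(0.12398511) = 0.3521.

0.3521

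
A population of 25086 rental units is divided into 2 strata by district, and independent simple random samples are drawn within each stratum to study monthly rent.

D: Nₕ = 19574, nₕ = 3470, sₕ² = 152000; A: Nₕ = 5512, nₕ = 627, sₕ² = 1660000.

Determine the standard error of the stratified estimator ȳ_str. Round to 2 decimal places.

11.63

Var(ȳ_str) = Σₕ Wₕ²(1 − fₕ)sₕ²/nₕ with Wₕ = Nₕ/N, N = 25086.
D: Wₕ = 0.78027585; term = 0.78027585²·(1 − 0.17727598)·152000/3470 = 21.941415.
A: Wₕ = 0.21972415; term = 0.21972415²·(1 − 0.11375181)·1660000/627 = 113.27954.
Sum = 135.22096.
SE = √(135.22096) = 11.63.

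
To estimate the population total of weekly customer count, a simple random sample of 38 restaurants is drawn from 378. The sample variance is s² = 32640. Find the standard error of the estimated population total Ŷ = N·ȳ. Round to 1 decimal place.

Var(Ŷ) = N²·Var(ȳ) = N²·(1 − n/N)·s²/n.
f = 38/378 = 0.10052910; Var(ȳ) = 0.89947090·32640/38 = 772.59816.
Var(Ŷ) = 378² · 772.59816 = 1.1039192 × 10^8.
SE(Ŷ) = √(1.1039192 × 10^8) = 10506.8.

10506.8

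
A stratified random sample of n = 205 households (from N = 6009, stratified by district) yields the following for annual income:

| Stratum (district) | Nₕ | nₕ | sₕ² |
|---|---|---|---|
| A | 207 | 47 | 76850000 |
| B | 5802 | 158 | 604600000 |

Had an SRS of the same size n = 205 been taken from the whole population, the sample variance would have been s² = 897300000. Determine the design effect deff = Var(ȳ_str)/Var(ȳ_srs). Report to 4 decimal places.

0.8212

Var(ȳ_str) = Σ Wₕ²(1−fₕ)sₕ²/nₕ with Wₕ = Nₕ/6009:
  A: (207/6009)²·(1−47/207)·76850000/47 = 1499.7951
  B: (5802/6009)²·(1−158/5802)·604600000/158 = 3.4703348 × 10^6
  → Var(ȳ_str) = 3.4718346 × 10^6.
Var(ȳ_srs) = (1 − 205/6009)·897300000/205 = 4.2277472 × 10^6.
deff = (3.4718346 × 10^6) / (4.2277472 × 10^6) = 0.8212.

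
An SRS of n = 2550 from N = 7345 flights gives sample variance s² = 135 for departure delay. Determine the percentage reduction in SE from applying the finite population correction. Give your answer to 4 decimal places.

19.2024

f = n/N = 2550/7345 = 0.34717495.
SE_no-fpc = √(s²/n) = 0.2300895; SE_fpc = √((1−f)s²/n) = 0.18590677.
Ratio = √(1−f) = 0.80797590. Reduction = 100·(1 − 0.80797590) = 19.2024%.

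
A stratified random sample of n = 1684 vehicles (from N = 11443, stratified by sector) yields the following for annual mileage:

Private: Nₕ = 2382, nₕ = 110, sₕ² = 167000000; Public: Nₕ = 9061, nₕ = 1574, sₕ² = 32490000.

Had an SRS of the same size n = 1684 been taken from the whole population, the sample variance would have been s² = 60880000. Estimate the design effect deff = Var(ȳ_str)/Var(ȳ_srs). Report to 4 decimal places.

Var(ȳ_str) = Σ Wₕ²(1−fₕ)sₕ²/nₕ with Wₕ = Nₕ/11443:
  Private: (2382/11443)²·(1−110/2382)·167000000/110 = 62747.16
  Public: (9061/11443)²·(1−1574/9061)·32490000/1574 = 10694.221
  → Var(ȳ_str) = 73441.381.
Var(ȳ_srs) = (1 − 1684/11443)·60880000/1684 = 30831.736.
deff = 73441.381 / 30831.736 = 2.3820.

2.3820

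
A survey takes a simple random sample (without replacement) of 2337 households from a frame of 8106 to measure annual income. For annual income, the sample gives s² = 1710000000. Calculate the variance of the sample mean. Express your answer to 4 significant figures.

Under SRS without replacement, Var(ȳ) = (1 − f)·s²/n with f = n/N = 2337/8106 = 0.28830496.
Var(ȳ) = (1 − 0.28830496)·1710000000/2337 = 0.71169504·731707.32 = 520752.47.

520800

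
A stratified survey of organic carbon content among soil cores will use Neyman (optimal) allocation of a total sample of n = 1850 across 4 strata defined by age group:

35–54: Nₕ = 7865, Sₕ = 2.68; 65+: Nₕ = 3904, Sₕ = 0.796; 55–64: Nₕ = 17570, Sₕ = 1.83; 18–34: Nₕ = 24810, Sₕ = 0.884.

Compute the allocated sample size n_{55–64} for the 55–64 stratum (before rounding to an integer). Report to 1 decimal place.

Neyman allocation: nₕ = n·NₕSₕ / Σⱼ NⱼSⱼ.
Σ NⱼSⱼ = 7865·2.68 + 3904·0.796 + 17570·1.83 + 24810·0.884 = 78270.924.
n_{55–64} = 1850·17570·1.83 / 78270.924 = 760.0.

760.0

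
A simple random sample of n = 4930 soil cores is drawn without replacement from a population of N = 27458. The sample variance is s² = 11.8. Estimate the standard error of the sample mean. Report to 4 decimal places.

Under SRS without replacement, Var(ȳ) = (1 − f)·s²/n with f = n/N = 4930/27458 = 0.17954694.
Var(ȳ) = (1 − 0.17954694)·11.8/4930 = 0.82045306·0.0023935091 = 0.0019637619.
SE(ȳ) = √(0.0019637619) = 0.0443.

0.0443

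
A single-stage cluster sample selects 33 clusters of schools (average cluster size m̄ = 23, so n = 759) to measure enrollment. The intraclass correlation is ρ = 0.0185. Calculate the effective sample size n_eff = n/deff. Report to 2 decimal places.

539.45

deff = 1 + (23 − 1)·0.0185 = 1 + 0.407 = 1.407.
n_eff = 759 / 1.407 = 539.45.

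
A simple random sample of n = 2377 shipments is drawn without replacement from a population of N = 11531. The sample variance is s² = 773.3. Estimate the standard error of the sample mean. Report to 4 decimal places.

Under SRS without replacement, Var(ȳ) = (1 − f)·s²/n with f = n/N = 2377/11531 = 0.20613997.
Var(ȳ) = (1 − 0.20613997)·773.3/2377 = 0.79386003·0.32532604 = 0.25826334.
SE(ȳ) = √(0.25826334) = 0.5082.

0.5082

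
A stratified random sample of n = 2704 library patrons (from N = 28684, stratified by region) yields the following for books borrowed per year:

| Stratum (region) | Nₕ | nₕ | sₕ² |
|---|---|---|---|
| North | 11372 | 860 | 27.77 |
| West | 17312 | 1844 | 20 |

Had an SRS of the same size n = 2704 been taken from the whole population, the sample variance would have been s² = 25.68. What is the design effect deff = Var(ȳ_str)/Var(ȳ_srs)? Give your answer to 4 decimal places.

0.9558

Var(ȳ_str) = Σ Wₕ²(1−fₕ)sₕ²/nₕ with Wₕ = Nₕ/28684:
  North: (11372/28684)²·(1−860/11372)·27.77/860 = 0.0046915916
  West: (17312/28684)²·(1−1844/17312)·20/1844 = 0.0035299704
  → Var(ȳ_str) = 0.008221562.
Var(ȳ_srs) = (1 − 2704/28684)·25.68/2704 = 0.0086017688.
deff = 0.008221562 / 0.0086017688 = 0.9558.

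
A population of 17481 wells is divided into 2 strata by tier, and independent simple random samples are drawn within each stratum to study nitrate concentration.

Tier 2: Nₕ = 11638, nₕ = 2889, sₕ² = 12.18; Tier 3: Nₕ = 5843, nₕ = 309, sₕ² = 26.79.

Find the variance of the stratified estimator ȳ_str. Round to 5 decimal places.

Var(ȳ_str) = Σₕ Wₕ²(1 − fₕ)sₕ²/nₕ with Wₕ = Nₕ/N, N = 17481.
Tier 2: Wₕ = 0.66575139; term = 0.66575139²·(1 − 0.24823853)·12.18/2889 = 0.0014047659.
Tier 3: Wₕ = 0.33424861; term = 0.33424861²·(1 − 0.05288379)·26.79/309 = 0.0091739576.
Sum = 0.010578724.

0.01058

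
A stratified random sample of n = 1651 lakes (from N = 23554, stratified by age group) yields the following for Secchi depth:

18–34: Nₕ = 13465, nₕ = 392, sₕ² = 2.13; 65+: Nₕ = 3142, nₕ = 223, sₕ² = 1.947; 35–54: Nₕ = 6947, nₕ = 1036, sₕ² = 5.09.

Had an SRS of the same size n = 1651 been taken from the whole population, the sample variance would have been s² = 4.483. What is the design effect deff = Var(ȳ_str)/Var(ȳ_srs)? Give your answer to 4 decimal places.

Var(ȳ_str) = Σ Wₕ²(1−fₕ)sₕ²/nₕ with Wₕ = Nₕ/23554:
  18–34: (13465/23554)²·(1−392/13465)·2.13/392 = 0.001724034
  65+: (3142/23554)²·(1−223/3142)·1.947/223 = 1.4433512 × 10^-4
  35–54: (6947/23554)²·(1−1036/6947)·5.09/1036 = 3.6365281 × 10^-4
  → Var(ȳ_str) = 0.0022320219.
Var(ȳ_srs) = (1 − 1651/23554)·4.483/1651 = 0.0025249954.
deff = 0.0022320219 / 0.0025249954 = 0.8840.

0.8840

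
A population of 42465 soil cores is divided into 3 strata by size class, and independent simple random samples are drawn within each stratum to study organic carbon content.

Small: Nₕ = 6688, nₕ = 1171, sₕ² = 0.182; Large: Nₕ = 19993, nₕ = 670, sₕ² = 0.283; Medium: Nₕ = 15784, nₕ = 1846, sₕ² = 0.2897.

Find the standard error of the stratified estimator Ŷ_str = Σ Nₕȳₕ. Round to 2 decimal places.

451.04

Var(Ŷ_str) = Σₕ Nₕ²(1 − fₕ)sₕ²/nₕ.
Small: 6688²·(1 − 1171/6688)·0.182/1171 = 5734.7401.
Large: 19993²·(1 − 670/19993)·0.283/670 = 163178.96.
Medium: 15784²·(1 − 1846/15784)·0.2897/1846 = 34525.051.
Sum = 203438.75.
SE = √(203438.75) = 451.04.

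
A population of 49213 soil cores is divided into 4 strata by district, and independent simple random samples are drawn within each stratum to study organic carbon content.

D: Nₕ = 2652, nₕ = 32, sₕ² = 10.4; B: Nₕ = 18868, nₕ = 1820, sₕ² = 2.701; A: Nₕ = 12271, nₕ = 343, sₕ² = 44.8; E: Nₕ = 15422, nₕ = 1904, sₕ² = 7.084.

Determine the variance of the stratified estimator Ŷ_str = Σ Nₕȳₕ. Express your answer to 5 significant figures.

2.2629 × 10^7

Var(Ŷ_str) = Σₕ Nₕ²(1 − fₕ)sₕ²/nₕ.
D: 2652²·(1 − 32/2652)·10.4/32 = 2.258178 × 10^6.
B: 18868²·(1 − 1820/18868)·2.701/1820 = 477367.12.
A: 12271²·(1 − 343/12271)·44.8/343 = 1.9117517 × 10^7.
E: 15422²·(1 − 1904/15422)·7.084/1904 = 775648.13.
Sum = 2.262871 × 10^7.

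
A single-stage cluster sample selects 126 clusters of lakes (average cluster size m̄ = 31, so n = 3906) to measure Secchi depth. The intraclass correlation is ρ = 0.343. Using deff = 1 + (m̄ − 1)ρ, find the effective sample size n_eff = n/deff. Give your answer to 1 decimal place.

deff = 1 + (31 − 1)·0.343 = 1 + 10.29 = 11.29.
n_eff = 3906 / 11.29 = 346.0.

346.0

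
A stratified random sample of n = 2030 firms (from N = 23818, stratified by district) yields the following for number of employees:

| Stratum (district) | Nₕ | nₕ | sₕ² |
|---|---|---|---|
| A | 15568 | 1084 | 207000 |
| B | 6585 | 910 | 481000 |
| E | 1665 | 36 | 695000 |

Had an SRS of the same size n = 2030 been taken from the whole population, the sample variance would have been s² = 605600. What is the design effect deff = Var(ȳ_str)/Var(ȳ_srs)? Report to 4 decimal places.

0.7439

Var(ȳ_str) = Σ Wₕ²(1−fₕ)sₕ²/nₕ with Wₕ = Nₕ/23818:
  A: (15568/23818)²·(1−1084/15568)·207000/1084 = 75.901755
  B: (6585/23818)²·(1−910/6585)·481000/910 = 34.818876
  E: (1665/23818)²·(1−36/1665)·695000/36 = 92.301136
  → Var(ȳ_str) = 203.02177.
Var(ȳ_srs) = (1 − 2030/23818)·605600/2030 = 272.89897.
deff = 203.02177 / 272.89897 = 0.7439.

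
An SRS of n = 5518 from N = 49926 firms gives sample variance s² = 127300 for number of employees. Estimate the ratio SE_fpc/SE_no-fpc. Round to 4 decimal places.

f = n/N = 5518/49926 = 0.11052357.
SE_no-fpc = √(s²/n) = 4.8031191; SE_fpc = √((1−f)s²/n) = 4.5299204.
Ratio = √(1−f) = 0.94312058.

0.9431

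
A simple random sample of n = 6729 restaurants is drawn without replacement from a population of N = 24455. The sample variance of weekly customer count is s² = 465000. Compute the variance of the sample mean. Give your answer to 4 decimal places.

Under SRS without replacement, Var(ȳ) = (1 − f)·s²/n with f = n/N = 6729/24455 = 0.27515845.
Var(ȳ) = (1 − 0.27515845)·465000/6729 = 0.72484155·69.103879 = 50.089362.

50.0894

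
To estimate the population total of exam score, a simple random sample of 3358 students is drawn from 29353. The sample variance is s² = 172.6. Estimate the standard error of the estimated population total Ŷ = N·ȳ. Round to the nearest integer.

Var(Ŷ) = N²·Var(ȳ) = N²·(1 − n/N)·s²/n.
f = 3358/29353 = 0.11440057; Var(ȳ) = 0.88559943·172.6/3358 = 0.045519494.
Var(Ŷ) = 29353² · 0.045519494 = 3.9219533 × 10^7.
SE(Ŷ) = √(3.9219533 × 10^7) = 6263.

6263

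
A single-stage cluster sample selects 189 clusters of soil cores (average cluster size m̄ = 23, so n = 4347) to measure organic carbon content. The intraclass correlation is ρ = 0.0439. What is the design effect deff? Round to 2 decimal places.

deff = 1 + (23 − 1)·0.0439 = 1 + 0.9658 = 1.9658.

1.97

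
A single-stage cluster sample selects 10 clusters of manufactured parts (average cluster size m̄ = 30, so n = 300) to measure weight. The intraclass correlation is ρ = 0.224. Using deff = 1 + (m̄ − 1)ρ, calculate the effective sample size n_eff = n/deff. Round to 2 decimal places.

40.02

deff = 1 + (30 − 1)·0.224 = 1 + 6.496 = 7.496.
n_eff = 300 / 7.496 = 40.02.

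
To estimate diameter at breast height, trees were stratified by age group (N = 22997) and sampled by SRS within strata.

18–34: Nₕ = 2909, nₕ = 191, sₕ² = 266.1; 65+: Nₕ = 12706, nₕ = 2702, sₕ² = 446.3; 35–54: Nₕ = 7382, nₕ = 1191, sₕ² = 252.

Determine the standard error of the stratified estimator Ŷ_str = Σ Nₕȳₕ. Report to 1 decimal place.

6456.1

Var(Ŷ_str) = Σₕ Nₕ²(1 − fₕ)sₕ²/nₕ.
18–34: 2909²·(1 − 191/2909)·266.1/191 = 1.1015512 × 10^7.
65+: 12706²·(1 − 2702/12706)·446.3/2702 = 2.0995396 × 10^7.
35–54: 7382²·(1 − 1191/7382)·252/1191 = 9.6699365 × 10^6.
Sum = 4.1680845 × 10^7.
SE = √(4.1680845 × 10^7) = 6456.1.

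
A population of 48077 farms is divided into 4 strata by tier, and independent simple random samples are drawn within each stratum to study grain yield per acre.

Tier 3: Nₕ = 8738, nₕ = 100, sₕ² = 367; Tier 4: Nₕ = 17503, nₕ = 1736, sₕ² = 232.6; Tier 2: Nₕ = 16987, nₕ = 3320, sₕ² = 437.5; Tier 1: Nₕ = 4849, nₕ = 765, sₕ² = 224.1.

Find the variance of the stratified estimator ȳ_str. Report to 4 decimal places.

0.1516

Var(ȳ_str) = Σₕ Wₕ²(1 − fₕ)sₕ²/nₕ with Wₕ = Nₕ/N, N = 48077.
Tier 3: Wₕ = 0.18175011; term = 0.18175011²·(1 − 0.01144427)·367/100 = 0.11984408.
Tier 4: Wₕ = 0.36406182; term = 0.36406182²·(1 − 0.09918300)·232.6/1736 = 0.015997305.
Tier 2: Wₕ = 0.35332903; term = 0.35332903²·(1 − 0.19544357)·437.5/3320 = 0.013235951.
Tier 1: Wₕ = 0.10085904; term = 0.10085904²·(1 − 0.15776449)·224.1/765 = 0.002509826.
Sum = 0.15158716.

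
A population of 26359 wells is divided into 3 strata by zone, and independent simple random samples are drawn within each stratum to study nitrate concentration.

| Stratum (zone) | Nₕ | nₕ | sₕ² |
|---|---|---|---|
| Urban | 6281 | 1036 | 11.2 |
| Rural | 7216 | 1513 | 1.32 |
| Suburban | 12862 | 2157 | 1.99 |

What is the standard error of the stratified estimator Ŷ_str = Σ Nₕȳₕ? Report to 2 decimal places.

720.47

Var(Ŷ_str) = Σₕ Nₕ²(1 − fₕ)sₕ²/nₕ.
Urban: 6281²·(1 − 1036/6281)·11.2/1036 = 356149.68.
Rural: 7216²·(1 − 1513/7216)·1.32/1513 = 35903.344.
Suburban: 12862²·(1 − 2157/12862)·1.99/2157 = 127027.6.
Sum = 519080.62.
SE = √(519080.62) = 720.47.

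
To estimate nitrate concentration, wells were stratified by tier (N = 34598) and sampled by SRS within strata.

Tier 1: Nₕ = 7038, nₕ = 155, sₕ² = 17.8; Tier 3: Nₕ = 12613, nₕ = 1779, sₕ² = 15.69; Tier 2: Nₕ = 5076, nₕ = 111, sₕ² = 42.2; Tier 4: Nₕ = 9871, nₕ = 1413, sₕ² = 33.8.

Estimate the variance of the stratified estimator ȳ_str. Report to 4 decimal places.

Var(ȳ_str) = Σₕ Wₕ²(1 − fₕ)sₕ²/nₕ with Wₕ = Nₕ/N, N = 34598.
Tier 1: Wₕ = 0.20342216; term = 0.20342216²·(1 − 0.02202330)·17.8/155 = 0.0046474352.
Tier 3: Wₕ = 0.36455865; term = 0.36455865²·(1 − 0.14104495)·15.69/1779 = 0.0010068209.
Tier 2: Wₕ = 0.14671368; term = 0.14671368²·(1 − 0.02186761)·42.2/111 = 0.008004392.
Tier 4: Wₕ = 0.28530551; term = 0.28530551²·(1 − 0.14314659)·33.8/1413 = 0.0016684046.
Sum = 0.015327053.

0.0153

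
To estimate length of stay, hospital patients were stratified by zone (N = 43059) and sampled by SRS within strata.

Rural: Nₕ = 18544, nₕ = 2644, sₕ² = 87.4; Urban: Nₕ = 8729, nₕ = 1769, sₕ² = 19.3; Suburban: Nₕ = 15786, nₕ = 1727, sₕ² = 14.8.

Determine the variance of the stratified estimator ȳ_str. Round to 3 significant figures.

Var(ȳ_str) = Σₕ Wₕ²(1 − fₕ)sₕ²/nₕ with Wₕ = Nₕ/N, N = 43059.
Rural: Wₕ = 0.43066490; term = 0.43066490²·(1 − 0.14257981)·87.4/2644 = 0.0052568144.
Urban: Wₕ = 0.20272185; term = 0.20272185²·(1 − 0.20265781)·19.3/1769 = 3.5749941 × 10^-4.
Suburban: Wₕ = 0.36661325; term = 0.36661325²·(1 − 0.10940073)·14.8/1727 = 0.0010258126.
Sum = 0.0066401264.

0.00664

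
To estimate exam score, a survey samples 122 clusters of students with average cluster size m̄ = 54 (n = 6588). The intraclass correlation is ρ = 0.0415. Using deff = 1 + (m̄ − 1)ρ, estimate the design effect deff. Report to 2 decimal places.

deff = 1 + (54 − 1)·0.0415 = 1 + 2.1995 = 3.1995.

3.20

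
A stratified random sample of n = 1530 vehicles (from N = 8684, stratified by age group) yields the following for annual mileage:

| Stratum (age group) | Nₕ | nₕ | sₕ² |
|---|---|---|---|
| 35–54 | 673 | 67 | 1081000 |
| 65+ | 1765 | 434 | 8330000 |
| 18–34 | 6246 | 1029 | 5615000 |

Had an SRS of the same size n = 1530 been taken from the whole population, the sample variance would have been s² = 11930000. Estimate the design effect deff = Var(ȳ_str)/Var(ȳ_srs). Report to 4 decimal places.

0.4737

Var(ȳ_str) = Σ Wₕ²(1−fₕ)sₕ²/nₕ with Wₕ = Nₕ/8684:
  35–54: (673/8684)²·(1−67/673)·1081000/67 = 87.256733
  65+: (1765/8684)²·(1−434/1765)·8330000/434 = 597.91357
  18–34: (6246/8684)²·(1−1029/6246)·5615000/1029 = 2357.8576
  → Var(ȳ_str) = 3043.0279.
Var(ȳ_srs) = (1 − 1530/8684)·11930000/1530 = 6423.5947.
deff = 3043.0279 / 6423.5947 = 0.4737.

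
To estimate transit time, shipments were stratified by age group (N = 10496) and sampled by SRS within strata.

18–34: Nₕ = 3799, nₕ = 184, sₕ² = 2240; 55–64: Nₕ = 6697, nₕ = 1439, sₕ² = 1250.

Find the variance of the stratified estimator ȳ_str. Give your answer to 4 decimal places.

Var(ȳ_str) = Σₕ Wₕ²(1 − fₕ)sₕ²/nₕ with Wₕ = Nₕ/N, N = 10496.
18–34: Wₕ = 0.36194741; term = 0.36194741²·(1 − 0.04843380)·2240/184 = 1.5176099.
55–64: Wₕ = 0.63805259; term = 0.63805259²·(1 − 0.21487233)·1250/1439 = 0.27765305.
Sum = 1.795263.

1.7953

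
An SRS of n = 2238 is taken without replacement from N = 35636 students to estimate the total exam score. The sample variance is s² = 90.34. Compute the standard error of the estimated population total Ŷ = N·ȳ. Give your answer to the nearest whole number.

Var(Ŷ) = N²·Var(ȳ) = N²·(1 − n/N)·s²/n.
f = 2238/35636 = 0.06280166; Var(ȳ) = 0.93719834·90.34/2238 = 0.037831322.
Var(Ŷ) = 35636² · 0.037831322 = 4.8042923 × 10^7.
SE(Ŷ) = √(4.8042923 × 10^7) = 6931.

6931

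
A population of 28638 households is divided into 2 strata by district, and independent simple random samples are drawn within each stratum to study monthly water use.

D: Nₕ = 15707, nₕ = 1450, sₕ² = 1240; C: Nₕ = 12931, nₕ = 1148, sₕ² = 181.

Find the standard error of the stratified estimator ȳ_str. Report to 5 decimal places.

0.51263

Var(ȳ_str) = Σₕ Wₕ²(1 − fₕ)sₕ²/nₕ with Wₕ = Nₕ/N, N = 28638.
D: Wₕ = 0.54846707; term = 0.54846707²·(1 − 0.09231553)·1240/1450 = 0.23350152.
C: Wₕ = 0.45153293; term = 0.45153293²·(1 − 0.08877890)·181/1148 = 0.029291345.
Sum = 0.26279287.
SE = √(0.26279287) = 0.51263.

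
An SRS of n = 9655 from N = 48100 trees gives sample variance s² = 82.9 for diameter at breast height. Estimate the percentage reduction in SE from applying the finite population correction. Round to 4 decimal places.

10.5980

f = n/N = 9655/48100 = 0.20072765.
SE_no-fpc = √(s²/n) = 0.092661884; SE_fpc = √((1−f)s²/n) = 0.082841608.
Ratio = √(1−f) = 0.89402033. Reduction = 100·(1 − 0.89402033) = 10.5980%.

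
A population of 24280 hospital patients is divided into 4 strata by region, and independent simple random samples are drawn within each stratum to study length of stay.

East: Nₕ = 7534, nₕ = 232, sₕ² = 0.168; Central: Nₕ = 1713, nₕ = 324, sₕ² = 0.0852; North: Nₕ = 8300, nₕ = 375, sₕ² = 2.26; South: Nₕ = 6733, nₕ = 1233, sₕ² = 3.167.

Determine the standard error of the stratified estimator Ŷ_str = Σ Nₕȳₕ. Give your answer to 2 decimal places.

Var(Ŷ_str) = Σₕ Nₕ²(1 − fₕ)sₕ²/nₕ.
East: 7534²·(1 − 232/7534)·0.168/232 = 39837.194.
Central: 1713²·(1 − 324/1713)·0.0852/324 = 625.68277.
North: 8300²·(1 − 375/8300)·2.26/375 = 396419.07.
South: 6733²·(1 − 1233/6733)·3.167/1233 = 95116.594.
Sum = 531998.54.
SE = √(531998.54) = 729.38.

729.38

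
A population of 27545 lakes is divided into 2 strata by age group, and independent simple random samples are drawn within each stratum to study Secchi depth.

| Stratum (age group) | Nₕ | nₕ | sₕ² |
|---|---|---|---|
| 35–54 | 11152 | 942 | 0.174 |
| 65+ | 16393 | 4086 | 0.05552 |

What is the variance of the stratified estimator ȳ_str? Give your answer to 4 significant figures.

3.133 × 10^-5

Var(ȳ_str) = Σₕ Wₕ²(1 − fₕ)sₕ²/nₕ with Wₕ = Nₕ/N, N = 27545.
35–54: Wₕ = 0.40486477; term = 0.40486477²·(1 − 0.08446915)·0.174/942 = 2.7719877 × 10^-5.
65+: Wₕ = 0.59513523; term = 0.59513523²·(1 − 0.24925273)·0.05552/4086 = 3.6130684 × 10^-6.
Sum = 3.1332945 × 10^-5.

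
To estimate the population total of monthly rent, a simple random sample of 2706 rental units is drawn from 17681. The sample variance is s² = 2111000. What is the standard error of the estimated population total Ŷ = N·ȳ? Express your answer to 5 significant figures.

454480

Var(Ŷ) = N²·Var(ȳ) = N²·(1 − n/N)·s²/n.
f = 2706/17681 = 0.15304564; Var(ȳ) = 0.84695436·2111000/2706 = 660.72456.
Var(Ŷ) = 17681² · 660.72456 = 2.0655423 × 10^11.
SE(Ŷ) = √(2.0655423 × 10^11) = 454480.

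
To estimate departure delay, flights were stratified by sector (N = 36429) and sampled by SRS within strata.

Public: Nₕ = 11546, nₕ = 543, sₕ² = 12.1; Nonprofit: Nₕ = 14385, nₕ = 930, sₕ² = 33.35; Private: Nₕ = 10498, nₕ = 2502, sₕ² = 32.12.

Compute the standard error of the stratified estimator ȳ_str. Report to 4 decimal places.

Var(ȳ_str) = Σₕ Wₕ²(1 − fₕ)sₕ²/nₕ with Wₕ = Nₕ/N, N = 36429.
Public: Wₕ = 0.31694529; term = 0.31694529²·(1 − 0.04702927)·12.1/543 = 0.0021332105.
Nonprofit: Wₕ = 0.39487771; term = 0.39487771²·(1 − 0.06465068)·33.35/930 = 0.0052301237.
Private: Wₕ = 0.28817700; term = 0.28817700²·(1 − 0.23833111)·32.12/2502 = 8.1203189 × 10^-4.
Sum = 0.0081753661.
SE = √(0.0081753661) = 0.0904.

0.0904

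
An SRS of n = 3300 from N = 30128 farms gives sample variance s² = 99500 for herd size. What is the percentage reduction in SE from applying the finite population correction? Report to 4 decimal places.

5.6354

f = n/N = 3300/30128 = 0.10953266.
SE_no-fpc = √(s²/n) = 5.4910395; SE_fpc = √((1−f)s²/n) = 5.1815962.
Ratio = √(1−f) = 0.94364577. Reduction = 100·(1 − 0.94364577) = 5.6354%.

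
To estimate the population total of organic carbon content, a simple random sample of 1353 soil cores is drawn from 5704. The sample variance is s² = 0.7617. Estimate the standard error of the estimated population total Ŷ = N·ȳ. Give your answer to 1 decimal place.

Var(Ŷ) = N²·Var(ȳ) = N²·(1 − n/N)·s²/n.
f = 1353/5704 = 0.23720196; Var(ȳ) = 0.76279804·0.7617/1353 = 4.2943331 × 10^-4.
Var(Ŷ) = 5704² · (4.2943331 × 10^-4) = 13971.877.
SE(Ŷ) = √(13971.877) = 118.2.

118.2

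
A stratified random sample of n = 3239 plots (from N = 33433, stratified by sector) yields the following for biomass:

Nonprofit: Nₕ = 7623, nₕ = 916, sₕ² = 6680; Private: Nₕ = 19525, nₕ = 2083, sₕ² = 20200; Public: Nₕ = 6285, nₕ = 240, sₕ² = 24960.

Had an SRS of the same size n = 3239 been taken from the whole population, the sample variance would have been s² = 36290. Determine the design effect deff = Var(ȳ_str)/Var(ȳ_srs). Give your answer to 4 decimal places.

0.6743

Var(ȳ_str) = Σ Wₕ²(1−fₕ)sₕ²/nₕ with Wₕ = Nₕ/33433:
  Nonprofit: (7623/33433)²·(1−916/7623)·6680/916 = 0.33356811
  Private: (19525/33433)²·(1−2083/19525)·20200/2083 = 2.9546002
  Public: (6285/33433)²·(1−240/6285)·24960/240 = 3.5349578
  → Var(ȳ_str) = 6.8231261.
Var(ȳ_srs) = (1 − 3239/33433)·36290/3239 = 10.118621.
deff = 6.8231261 / 10.118621 = 0.6743.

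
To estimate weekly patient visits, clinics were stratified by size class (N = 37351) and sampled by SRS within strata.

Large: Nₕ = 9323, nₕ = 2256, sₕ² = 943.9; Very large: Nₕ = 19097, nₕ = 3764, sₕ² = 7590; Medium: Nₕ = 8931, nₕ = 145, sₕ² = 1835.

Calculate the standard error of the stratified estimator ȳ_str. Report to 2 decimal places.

Var(ȳ_str) = Σₕ Wₕ²(1 − fₕ)sₕ²/nₕ with Wₕ = Nₕ/N, N = 37351.
Large: Wₕ = 0.24960510; term = 0.24960510²·(1 − 0.24198219)·943.9/2256 = 0.019759375.
Very large: Wₕ = 0.51128484; term = 0.51128484²·(1 − 0.19709902)·7590/3764 = 0.42323344.
Medium: Wₕ = 0.23911006; term = 0.23911006²·(1 − 0.01623558)·1835/145 = 0.71179493.
Sum = 1.1547877.
SE = √(1.1547877) = 1.07.

1.07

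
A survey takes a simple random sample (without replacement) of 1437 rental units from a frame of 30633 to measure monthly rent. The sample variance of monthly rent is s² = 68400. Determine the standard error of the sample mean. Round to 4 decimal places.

6.7354

Under SRS without replacement, Var(ȳ) = (1 − f)·s²/n with f = n/N = 1437/30633 = 0.04691019.
Var(ȳ) = (1 − 0.04691019)·68400/1437 = 0.95308981·47.599165 = 45.366279.
SE(ȳ) = √(45.366279) = 6.7354.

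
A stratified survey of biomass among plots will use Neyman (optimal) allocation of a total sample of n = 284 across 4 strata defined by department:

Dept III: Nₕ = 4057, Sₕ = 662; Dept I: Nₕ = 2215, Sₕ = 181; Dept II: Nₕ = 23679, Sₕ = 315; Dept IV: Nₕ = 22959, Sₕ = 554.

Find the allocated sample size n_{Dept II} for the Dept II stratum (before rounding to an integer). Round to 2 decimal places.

91.05

Neyman allocation: nₕ = n·NₕSₕ / Σⱼ NⱼSⱼ.
Σ NⱼSⱼ = 4057·662 + 2215·181 + 23679·315 + 22959·554 = 2.326482 × 10^7.
n_{Dept II} = 284·23679·315 / (2.326482 × 10^7) = 91.05.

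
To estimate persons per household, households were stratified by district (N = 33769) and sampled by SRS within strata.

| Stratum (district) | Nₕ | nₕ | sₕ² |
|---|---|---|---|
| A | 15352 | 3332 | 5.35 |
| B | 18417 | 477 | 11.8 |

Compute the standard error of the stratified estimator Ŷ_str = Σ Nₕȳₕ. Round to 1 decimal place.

Var(Ŷ_str) = Σₕ Nₕ²(1 − fₕ)sₕ²/nₕ.
A: 15352²·(1 − 3332/15352)·5.35/3332 = 296290.84.
B: 18417²·(1 − 477/18417)·11.8/477 = 8.1734414 × 10^6.
Sum = 8.4697322 × 10^6.
SE = √(8.4697322 × 10^6) = 2910.3.

2910.3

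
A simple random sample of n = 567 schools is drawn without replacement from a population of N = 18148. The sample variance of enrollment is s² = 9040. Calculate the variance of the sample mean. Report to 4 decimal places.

Under SRS without replacement, Var(ȳ) = (1 − f)·s²/n with f = n/N = 567/18148 = 0.03124311.
Var(ȳ) = (1 − 0.03124311)·9040/567 = 0.96875689·15.943563 = 15.445436.

15.4454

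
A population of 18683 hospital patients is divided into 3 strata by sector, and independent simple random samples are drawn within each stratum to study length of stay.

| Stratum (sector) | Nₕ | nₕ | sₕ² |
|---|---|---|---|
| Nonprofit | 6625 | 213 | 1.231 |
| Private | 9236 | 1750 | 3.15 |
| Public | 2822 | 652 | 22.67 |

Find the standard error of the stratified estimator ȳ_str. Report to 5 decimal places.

Var(ȳ_str) = Σₕ Wₕ²(1 − fₕ)sₕ²/nₕ with Wₕ = Nₕ/N, N = 18683.
Nonprofit: Wₕ = 0.35460044; term = 0.35460044²·(1 − 0.03215094)·1.231/213 = 7.0333887 × 10^-4.
Private: Wₕ = 0.49435316; term = 0.49435316²·(1 − 0.18947596)·3.15/1750 = 3.5654391 × 10^-4.
Public: Wₕ = 0.15104641; term = 0.15104641²·(1 − 0.23104181)·22.67/652 = 6.0999664 × 10^-4.
Sum = 0.0016698794.
SE = √(0.0016698794) = 0.04086.

0.04086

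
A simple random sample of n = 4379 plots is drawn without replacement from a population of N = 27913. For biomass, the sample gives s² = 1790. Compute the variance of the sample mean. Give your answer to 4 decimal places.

Under SRS without replacement, Var(ȳ) = (1 − f)·s²/n with f = n/N = 4379/27913 = 0.15688031.
Var(ȳ) = (1 − 0.15688031)·1790/4379 = 0.84311969·0.40876913 = 0.3446413.

0.3446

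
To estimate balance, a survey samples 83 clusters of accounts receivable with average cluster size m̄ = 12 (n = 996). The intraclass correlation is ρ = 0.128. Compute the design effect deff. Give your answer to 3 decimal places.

2.408

deff = 1 + (12 − 1)·0.128 = 1 + 1.408 = 2.408.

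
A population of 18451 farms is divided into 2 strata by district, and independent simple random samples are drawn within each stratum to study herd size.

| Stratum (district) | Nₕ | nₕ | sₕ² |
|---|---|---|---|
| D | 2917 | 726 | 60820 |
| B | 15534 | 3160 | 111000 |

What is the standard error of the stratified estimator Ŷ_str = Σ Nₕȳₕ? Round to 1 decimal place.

Var(Ŷ_str) = Σₕ Nₕ²(1 − fₕ)sₕ²/nₕ.
D: 2917²·(1 − 726/2917)·60820/726 = 5.3541262 × 10^8.
B: 15534²·(1 − 3160/15534)·111000/3160 = 6.7519514 × 10^9.
Sum = 7.287364 × 10^9.
SE = √(7.287364 × 10^9) = 85366.1.

85366.1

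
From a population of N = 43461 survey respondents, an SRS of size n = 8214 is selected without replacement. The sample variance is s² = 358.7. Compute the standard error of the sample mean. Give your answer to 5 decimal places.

Under SRS without replacement, Var(ȳ) = (1 − f)·s²/n with f = n/N = 8214/43461 = 0.18899703.
Var(ȳ) = (1 − 0.18899703)·358.7/8214 = 0.81100297·0.043669345 = 0.035415968.
SE(ȳ) = √(0.035415968) = 0.18819.

0.18819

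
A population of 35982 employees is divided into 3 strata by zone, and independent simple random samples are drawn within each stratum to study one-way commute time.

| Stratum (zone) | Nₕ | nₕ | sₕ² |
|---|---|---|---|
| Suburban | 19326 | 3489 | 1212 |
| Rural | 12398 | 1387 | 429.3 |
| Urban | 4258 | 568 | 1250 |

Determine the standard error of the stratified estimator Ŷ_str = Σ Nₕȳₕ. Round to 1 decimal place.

Var(Ŷ_str) = Σₕ Nₕ²(1 − fₕ)sₕ²/nₕ.
Suburban: 19326²·(1 − 3489/19326)·1212/3489 = 1.0632039 × 10^8.
Rural: 12398²·(1 − 1387/12398)·429.3/1387 = 4.2253513 × 10^7.
Urban: 4258²·(1 − 568/4258)·1250/568 = 3.4577509 × 10^7.
Sum = 1.8315141 × 10^8.
SE = √(1.8315141 × 10^8) = 13533.3.

13533.3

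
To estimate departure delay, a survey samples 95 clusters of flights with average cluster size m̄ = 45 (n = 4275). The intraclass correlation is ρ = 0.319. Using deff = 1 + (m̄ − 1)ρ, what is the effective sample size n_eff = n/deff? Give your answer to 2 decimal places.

deff = 1 + (45 − 1)·0.319 = 1 + 14.036 = 15.036.
n_eff = 4275 / 15.036 = 284.32.

284.32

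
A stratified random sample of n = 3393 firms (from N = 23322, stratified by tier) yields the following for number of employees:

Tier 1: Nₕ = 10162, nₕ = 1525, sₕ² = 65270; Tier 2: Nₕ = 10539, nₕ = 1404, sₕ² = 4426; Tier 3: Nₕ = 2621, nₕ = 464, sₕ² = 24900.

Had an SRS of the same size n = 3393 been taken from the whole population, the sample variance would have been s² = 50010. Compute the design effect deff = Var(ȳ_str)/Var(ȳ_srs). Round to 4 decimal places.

Var(ȳ_str) = Σ Wₕ²(1−fₕ)sₕ²/nₕ with Wₕ = Nₕ/23322:
  Tier 1: (10162/23322)²·(1−1525/10162)·65270/1525 = 6.9064409
  Tier 2: (10539/23322)²·(1−1404/10539)·4426/1404 = 0.55798263
  Tier 3: (2621/23322)²·(1−464/2621)·24900/464 = 0.55778515
  → Var(ȳ_str) = 8.0222087.
Var(ȳ_srs) = (1 − 3393/23322)·50010/3393 = 12.594842.
deff = 8.0222087 / 12.594842 = 0.6369.

0.6369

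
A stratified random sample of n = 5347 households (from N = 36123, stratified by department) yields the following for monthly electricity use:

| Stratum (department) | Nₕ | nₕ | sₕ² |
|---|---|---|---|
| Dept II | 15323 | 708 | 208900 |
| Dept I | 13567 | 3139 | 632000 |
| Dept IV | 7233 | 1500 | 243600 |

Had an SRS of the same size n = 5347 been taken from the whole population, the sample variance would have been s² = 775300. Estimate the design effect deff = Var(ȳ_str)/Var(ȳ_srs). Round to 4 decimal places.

0.6284

Var(ȳ_str) = Σ Wₕ²(1−fₕ)sₕ²/nₕ with Wₕ = Nₕ/36123:
  Dept II: (15323/36123)²·(1−708/15323)·208900/708 = 50.638424
  Dept I: (13567/36123)²·(1−3139/13567)·632000/3139 = 21.82946
  Dept IV: (7233/36123)²·(1−1500/7233)·243600/1500 = 5.1608212
  → Var(ȳ_str) = 77.628705.
Var(ȳ_srs) = (1 − 5347/36123)·775300/5347 = 123.53441.
deff = 77.628705 / 123.53441 = 0.6284.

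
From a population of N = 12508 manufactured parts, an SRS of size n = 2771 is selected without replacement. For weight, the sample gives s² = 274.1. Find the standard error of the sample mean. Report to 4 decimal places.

Under SRS without replacement, Var(ȳ) = (1 − f)·s²/n with f = n/N = 2771/12508 = 0.22153822.
Var(ȳ) = (1 − 0.22153822)·274.1/2771 = 0.77846178·0.098917358 = 0.077003383.
SE(ȳ) = √(0.077003383) = 0.2775.

0.2775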